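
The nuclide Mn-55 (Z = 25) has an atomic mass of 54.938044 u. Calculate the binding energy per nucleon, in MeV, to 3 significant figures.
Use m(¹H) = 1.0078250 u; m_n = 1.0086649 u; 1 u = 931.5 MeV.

Total constituent mass: 25 × 1.0078250 + 30 × 1.0086649 = 55.4555720 u
Mass defect Δm = 55.4555720 − 54.938044 = 0.5175280 u
Converting to energy: 0.5175280 u × 931.5 MeV/u = 482.077 MeV
Per nucleon: 482.077 / 55 = 8.765 MeV

8.77 MeV/nucleon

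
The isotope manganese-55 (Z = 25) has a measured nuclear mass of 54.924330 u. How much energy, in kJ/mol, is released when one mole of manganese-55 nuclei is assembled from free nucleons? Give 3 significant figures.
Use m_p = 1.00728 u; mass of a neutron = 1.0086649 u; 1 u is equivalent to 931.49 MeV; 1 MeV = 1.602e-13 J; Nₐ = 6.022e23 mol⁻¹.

Σm = 25·m_p + 30·m_n = 25.18200 + 30.2599470 = 55.4419470 u
The mass defect is 55.4419470 − 54.924330 = 0.5176170 u.
E_B = 0.5176170 × 931.49 = 482.155 MeV
Per nucleus in joules: 482.155 MeV × 1.602e-13 J/MeV = 7.7241e-11 J
Per mole: 7.7241e-11 J × 6.022e23 mol⁻¹ = 4.6515e+13 J/mol

4.65e+10 kJ/mol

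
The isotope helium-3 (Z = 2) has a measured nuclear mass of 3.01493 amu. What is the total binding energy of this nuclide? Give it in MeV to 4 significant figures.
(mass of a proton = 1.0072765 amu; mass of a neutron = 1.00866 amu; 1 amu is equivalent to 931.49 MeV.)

7.716 MeV

With 2 protons and 1 neutrons (A = 3):
Σm = 2·m_p + 1·m_n = 2.0145530 + 1.00866 = 3.0232130 amu
The mass defect is 3.0232130 − 3.01493 = 0.0082830 amu.
Binding energy = Δm·c² = 0.0082830 × 931.49 MeV/amu = 7.71553 MeV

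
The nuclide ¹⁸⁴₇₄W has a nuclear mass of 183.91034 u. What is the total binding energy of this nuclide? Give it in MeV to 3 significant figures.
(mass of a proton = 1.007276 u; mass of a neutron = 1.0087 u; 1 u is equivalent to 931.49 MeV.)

1480 MeV

The nucleus contains 74 protons and 184 − 74 = 110 neutrons.
Σm = 74·m_p + 110·m_n = 74.538424 + 110.9570 = 185.495424 u
Δm = 185.495424 − 183.91034 = 1.585084 u
Converting to energy: 1.585084 u × 931.49 MeV/u = 1476.49 MeV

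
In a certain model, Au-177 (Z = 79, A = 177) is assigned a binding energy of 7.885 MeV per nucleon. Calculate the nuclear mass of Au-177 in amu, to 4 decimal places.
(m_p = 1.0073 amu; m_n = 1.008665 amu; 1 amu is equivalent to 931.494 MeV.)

Total binding energy = 177 × 7.885 = 1395.645 MeV
Mass defect = 1395.645 MeV / (931.494 MeV/amu) = 1.498287 amu
Constituent mass = 79(1.0073) + 98(1.008665) = 178.425870 amu
Nuclear mass = 178.425870 − 1.498287 = 176.927583 amu ≈ 176.9276 amu (to 4 decimal places)

176.9276 amu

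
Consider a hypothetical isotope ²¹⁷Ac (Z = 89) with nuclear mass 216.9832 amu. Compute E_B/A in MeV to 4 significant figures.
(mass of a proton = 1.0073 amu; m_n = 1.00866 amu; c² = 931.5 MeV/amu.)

Total constituent mass: 89 × 1.0073 + 128 × 1.00866 = 218.75818 amu
Δm = 218.75818 − 216.9832 = 1.77498 amu
Converting to energy: 1.77498 amu × 931.5 MeV/amu = 1653.39 MeV
Dividing by A = 217 gives 7.619 MeV per nucleon.

7.619 MeV/nucleon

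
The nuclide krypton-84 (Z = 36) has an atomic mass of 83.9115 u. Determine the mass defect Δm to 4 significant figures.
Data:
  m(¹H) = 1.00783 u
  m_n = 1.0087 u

0.7880 u

Z = 36, so N = A − Z = 84 − 36 = 48.
Σm = 36·m(¹H) + 48·m_n = 36.28188 + 48.4176 = 84.69948 u
Δm = 84.69948 − 83.9115 = 0.78798 u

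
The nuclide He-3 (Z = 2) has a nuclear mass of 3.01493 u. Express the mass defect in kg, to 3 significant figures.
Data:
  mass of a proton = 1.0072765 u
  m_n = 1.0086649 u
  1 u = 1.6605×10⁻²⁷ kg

Mass of separated nucleons = 2(1.0072765) + 1(1.0086649) = 2.0145530 + 1.0086649 = 3.0232179 u
Δm = 3.0232179 − 3.01493 = 0.0082879 u
In SI units: 0.0082879 u × 1.6605×10⁻²⁷ kg/u = 1.3762e-29 kg

1.38e-29 kg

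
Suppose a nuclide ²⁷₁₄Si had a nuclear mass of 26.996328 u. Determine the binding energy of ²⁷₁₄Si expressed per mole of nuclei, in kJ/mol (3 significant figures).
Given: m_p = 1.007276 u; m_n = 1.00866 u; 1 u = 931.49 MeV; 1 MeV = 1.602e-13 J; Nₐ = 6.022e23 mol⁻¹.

Total constituent mass: 14 × 1.007276 + 13 × 1.00866 = 27.214444 u
Δm = 27.214444 − 26.996328 = 0.218116 u
Converting to energy: 0.218116 u × 931.49 MeV/u = 203.173 MeV
Per nucleus in joules: 203.173 MeV × 1.602e-13 J/MeV = 3.2548e-11 J
Per mole: 3.2548e-11 J × 6.022e23 mol⁻¹ = 1.9600e+13 J/mol

1.96e+10 kJ/mol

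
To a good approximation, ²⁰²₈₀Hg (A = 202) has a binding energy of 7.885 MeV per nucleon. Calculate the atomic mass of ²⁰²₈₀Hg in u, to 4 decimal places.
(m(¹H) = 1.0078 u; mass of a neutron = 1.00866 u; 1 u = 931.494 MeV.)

Total binding energy = 202 × 7.885 = 1592.770 MeV
Mass defect = 1592.770 MeV / (931.494 MeV/u) = 1.709909 u
Constituent mass = 80(1.0078) + 122(1.00866) = 203.68052 u
Atomic mass = 203.68052 − 1.709909 = 201.970611 u ≈ 201.9706 u (to 4 decimal places)

201.9706 u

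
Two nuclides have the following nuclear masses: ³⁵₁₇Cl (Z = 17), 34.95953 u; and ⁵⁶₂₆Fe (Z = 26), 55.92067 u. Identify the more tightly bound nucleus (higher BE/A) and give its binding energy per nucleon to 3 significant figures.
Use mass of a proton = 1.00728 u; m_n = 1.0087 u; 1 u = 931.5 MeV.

³⁵₁₇Cl: Σm = 17(1.00728) + 18(1.0087) = 35.28036 u; Δm = 0.32083 u; E_B = 298.85 MeV; E_B/A = 8.539 MeV
⁵⁶₂₆Fe: Σm = 26(1.00728) + 30(1.0087) = 56.45028 u; Δm = 0.52961 u; E_B = 493.33 MeV; E_B/A = 8.809 MeV
⁵⁶₂₆Fe has the higher binding energy per nucleon, so it is the more tightly bound nucleus.

⁵⁶₂₆Fe; 8.81 MeV/nucleon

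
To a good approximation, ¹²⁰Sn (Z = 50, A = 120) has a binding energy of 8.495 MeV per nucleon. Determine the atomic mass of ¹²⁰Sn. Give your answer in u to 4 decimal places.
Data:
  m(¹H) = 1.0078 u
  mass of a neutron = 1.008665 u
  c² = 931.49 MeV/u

Total binding energy = 120 × 8.495 = 1019.400 MeV
Mass defect = 1019.400 MeV / (931.49 MeV/u) = 1.094376 u
Constituent mass = 50(1.0078) + 70(1.008665) = 120.996550 u
Atomic mass = 120.996550 − 1.094376 = 119.902174 u ≈ 119.9022 u (to 4 decimal places)

119.9022 u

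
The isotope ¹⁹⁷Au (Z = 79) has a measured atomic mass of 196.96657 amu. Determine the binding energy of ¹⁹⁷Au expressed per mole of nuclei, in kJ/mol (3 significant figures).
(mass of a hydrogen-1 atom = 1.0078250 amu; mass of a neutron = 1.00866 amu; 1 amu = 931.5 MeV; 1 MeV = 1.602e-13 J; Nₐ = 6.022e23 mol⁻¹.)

The nucleus contains 79 protons and 197 − 79 = 118 neutrons.
Total constituent mass: 79 × 1.0078250 + 118 × 1.00866 = 198.6400550 amu
The mass defect is 198.6400550 − 196.96657 = 1.6734850 amu.
E_B = 1.6734850 × 931.5 = 1558.85 MeV
Per nucleus in joules: 1558.85 MeV × 1.602e-13 J/MeV = 2.4973e-10 J
Per mole: 2.4973e-10 J × 6.022e23 mol⁻¹ = 1.5039e+14 J/mol

1.50e+11 kJ/mol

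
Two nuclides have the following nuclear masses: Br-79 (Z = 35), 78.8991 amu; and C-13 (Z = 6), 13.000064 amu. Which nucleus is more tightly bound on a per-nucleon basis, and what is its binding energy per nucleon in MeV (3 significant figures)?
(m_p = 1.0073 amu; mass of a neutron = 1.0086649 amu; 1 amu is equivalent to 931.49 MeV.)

Br-79: Σm = 35(1.0073) + 44(1.0086649) = 79.6367556 amu; Δm = 0.7376556 amu; E_B = 687.12 MeV; E_B/A = 8.698 MeV
C-13: Σm = 6(1.0073) + 7(1.0086649) = 13.1044543 amu; Δm = 0.1043903 amu; E_B = 97.239 MeV; E_B/A = 7.480 MeV
Br-79 has the higher binding energy per nucleon, so it is the more tightly bound nucleus.

Br-79; 8.70 MeV/nucleon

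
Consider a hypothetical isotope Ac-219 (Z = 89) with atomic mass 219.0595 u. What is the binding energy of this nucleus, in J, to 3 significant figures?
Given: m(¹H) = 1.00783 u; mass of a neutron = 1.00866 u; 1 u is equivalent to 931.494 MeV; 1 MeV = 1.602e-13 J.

2.63e-10 J

Σm = 89·m(¹H) + 130·m_n = 89.69687 + 131.12580 = 220.82267 u
Δm = 220.82267 − 219.0595 = 1.76317 u
E_B = 1.76317 × 931.494 = 1642.38 MeV
In joules: 1642.38 MeV × 1.602e-13 J/MeV = 2.6311e-10 J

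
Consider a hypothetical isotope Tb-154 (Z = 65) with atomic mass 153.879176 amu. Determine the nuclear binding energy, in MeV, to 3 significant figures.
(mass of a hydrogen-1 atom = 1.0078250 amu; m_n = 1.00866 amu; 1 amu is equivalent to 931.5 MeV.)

Mass of separated nucleons = 65(1.0078250) + 89(1.00866) = 65.5086250 + 89.77074 = 155.2793650 amu
Δm = 155.2793650 − 153.879176 = 1.4001890 amu
Binding energy = Δm·c² = 1.4001890 × 931.5 MeV/amu = 1304.28 MeV

1300 MeV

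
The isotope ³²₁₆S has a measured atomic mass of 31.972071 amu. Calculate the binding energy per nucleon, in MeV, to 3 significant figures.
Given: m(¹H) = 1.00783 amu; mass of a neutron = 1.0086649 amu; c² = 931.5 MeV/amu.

With 16 protons and 16 neutrons (A = 32):
Σm = 16·m(¹H) + 16·m_n = 16.12528 + 16.1386384 = 32.2639184 amu
Δm = 32.2639184 − 31.972071 = 0.2918474 amu
E_B = 0.2918474 × 931.5 = 271.8559 MeV
BE/A = 271.8559 MeV / 32 = 8.495 MeV/nucleon

8.50 MeV/nucleon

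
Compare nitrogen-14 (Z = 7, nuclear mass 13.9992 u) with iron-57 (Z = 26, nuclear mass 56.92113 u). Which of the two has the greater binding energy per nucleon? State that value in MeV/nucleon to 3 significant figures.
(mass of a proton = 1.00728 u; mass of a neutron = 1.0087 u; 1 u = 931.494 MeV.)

iron-57; 8.79 MeV/nucleon

nitrogen-14: Σm = 7(1.00728) + 7(1.0087) = 14.11186 u; Δm = 0.11266 u; E_B = 104.94 MeV; E_B/A = 7.496 MeV
iron-57: Σm = 26(1.00728) + 31(1.0087) = 57.45898 u; Δm = 0.53785 u; E_B = 501.004 MeV; E_B/A = 8.790 MeV
iron-57 has the higher binding energy per nucleon, so it is the more tightly bound nucleus.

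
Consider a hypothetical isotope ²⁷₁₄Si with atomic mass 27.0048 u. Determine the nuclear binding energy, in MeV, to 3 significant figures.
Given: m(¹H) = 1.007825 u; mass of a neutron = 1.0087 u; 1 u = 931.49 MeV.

203 MeV

Total constituent mass: 14 × 1.007825 + 13 × 1.0087 = 27.222650 u
The mass defect is 27.222650 − 27.0048 = 0.217850 u.
Binding energy = Δm·c² = 0.217850 × 931.49 MeV/u = 202.925 MeV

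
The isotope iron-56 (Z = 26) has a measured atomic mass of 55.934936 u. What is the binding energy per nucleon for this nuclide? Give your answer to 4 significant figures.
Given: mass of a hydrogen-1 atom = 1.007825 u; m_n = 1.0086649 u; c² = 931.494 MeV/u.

Z = 26, so N = A − Z = 56 − 26 = 30.
Total constituent mass: 26 × 1.007825 + 30 × 1.0086649 = 56.4633970 u
Δm = 56.4633970 − 55.934936 = 0.5284610 u
E_B = 0.5284610 × 931.494 = 492.258 MeV
Per nucleon: 492.258 / 56 = 8.790 MeV

8.790 MeV/nucleon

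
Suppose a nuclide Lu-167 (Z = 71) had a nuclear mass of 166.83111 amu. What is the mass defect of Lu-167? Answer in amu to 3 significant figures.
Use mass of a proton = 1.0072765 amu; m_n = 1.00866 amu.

With 71 protons and 96 neutrons (A = 167):
Σm = 71·m_p + 96·m_n = 71.5166315 + 96.83136 = 168.3479915 amu
Mass defect Δm = 168.3479915 − 166.83111 = 1.5168815 amu

1.52 amu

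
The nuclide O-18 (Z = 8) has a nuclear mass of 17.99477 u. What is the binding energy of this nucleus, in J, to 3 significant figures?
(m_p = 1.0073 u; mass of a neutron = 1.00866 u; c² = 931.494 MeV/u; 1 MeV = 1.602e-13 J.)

Z = 8, so N = A − Z = 18 − 8 = 10.
Mass of separated nucleons = 8(1.0073) + 10(1.00866) = 8.0584 + 10.08660 = 18.14500 u
Mass defect Δm = 18.14500 − 17.99477 = 0.15023 u
E_B = 0.15023 × 931.494 = 139.938 MeV
In joules: 139.938 MeV × 1.602e-13 J/MeV = 2.2418e-11 J

2.24e-11 J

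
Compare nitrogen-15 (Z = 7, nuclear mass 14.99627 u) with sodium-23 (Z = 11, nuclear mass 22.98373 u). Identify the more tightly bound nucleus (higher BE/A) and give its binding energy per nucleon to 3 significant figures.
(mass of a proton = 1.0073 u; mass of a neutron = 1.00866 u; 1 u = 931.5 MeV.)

sodium-23; 8.12 MeV/nucleon

nitrogen-15: Σm = 7(1.0073) + 8(1.00866) = 15.12038 u; Δm = 0.12411 u; E_B = 115.61 MeV; E_B/A = 7.707 MeV
sodium-23: Σm = 11(1.0073) + 12(1.00866) = 23.18422 u; Δm = 0.20049 u; E_B = 186.76 MeV; E_B/A = 8.120 MeV
sodium-23 has the higher binding energy per nucleon, so it is the more tightly bound nucleus.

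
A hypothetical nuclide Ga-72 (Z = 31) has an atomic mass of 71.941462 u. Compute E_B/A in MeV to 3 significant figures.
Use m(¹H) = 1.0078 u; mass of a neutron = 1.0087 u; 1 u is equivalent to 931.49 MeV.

8.50 MeV/nucleon

Mass of separated nucleons = 31(1.0078) + 41(1.0087) = 31.2418 + 41.3567 = 72.5985 u
The mass defect is 72.5985 − 71.941462 = 0.657038 u.
Converting to energy: 0.657038 u × 931.49 MeV/u = 612.024 MeV
Dividing by A = 72 gives 8.500 MeV per nucleon.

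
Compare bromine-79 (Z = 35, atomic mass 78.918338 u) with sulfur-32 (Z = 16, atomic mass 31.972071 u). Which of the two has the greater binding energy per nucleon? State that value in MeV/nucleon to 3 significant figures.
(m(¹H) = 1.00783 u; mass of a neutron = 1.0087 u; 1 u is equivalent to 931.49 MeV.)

bromine-79: Σm = 35(1.00783) + 44(1.0087) = 79.65685 u; Δm = 0.738512 u; E_B = 687.92 MeV; E_B/A = 8.708 MeV
sulfur-32: Σm = 16(1.00783) + 16(1.0087) = 32.26448 u; Δm = 0.292409 u; E_B = 272.38 MeV; E_B/A = 8.512 MeV
bromine-79 has the higher binding energy per nucleon, so it is the more tightly bound nucleus.

bromine-79; 8.71 MeV/nucleon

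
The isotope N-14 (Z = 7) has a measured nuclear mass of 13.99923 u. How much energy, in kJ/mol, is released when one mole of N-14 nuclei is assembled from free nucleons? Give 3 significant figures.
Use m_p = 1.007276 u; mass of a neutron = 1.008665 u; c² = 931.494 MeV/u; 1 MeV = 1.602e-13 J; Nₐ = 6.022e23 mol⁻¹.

Mass of separated nucleons = 7(1.007276) + 7(1.008665) = 7.050932 + 7.060655 = 14.111587 u
Mass defect Δm = 14.111587 − 13.99923 = 0.112357 u
Binding energy = Δm·c² = 0.112357 × 931.494 MeV/u = 104.660 MeV
Per nucleus in joules: 104.660 MeV × 1.602e-13 J/MeV = 1.6767e-11 J
Per mole: 1.6767e-11 J × 6.022e23 mol⁻¹ = 1.0097e+13 J/mol

1.01e+10 kJ/mol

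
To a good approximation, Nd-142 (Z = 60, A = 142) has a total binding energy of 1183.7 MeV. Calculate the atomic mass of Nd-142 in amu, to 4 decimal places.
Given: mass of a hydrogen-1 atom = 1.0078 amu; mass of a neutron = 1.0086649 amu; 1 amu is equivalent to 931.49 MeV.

141.9078 amu

Mass defect = 1183.7 MeV / (931.49 MeV/amu) = 1.270760 amu
Constituent mass = 60(1.0078) + 82(1.0086649) = 143.1785218 amu
Atomic mass = 143.1785218 − 1.270760 = 141.9077618 amu ≈ 141.9078 amu (to 4 decimal places)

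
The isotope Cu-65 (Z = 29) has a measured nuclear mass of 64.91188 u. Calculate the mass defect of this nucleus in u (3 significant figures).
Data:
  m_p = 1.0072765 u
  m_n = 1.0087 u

Σm = 29·m_p + 36·m_n = 29.2110185 + 36.3132 = 65.5242185 u
The mass defect is 65.5242185 − 64.91188 = 0.6123385 u.

0.612 u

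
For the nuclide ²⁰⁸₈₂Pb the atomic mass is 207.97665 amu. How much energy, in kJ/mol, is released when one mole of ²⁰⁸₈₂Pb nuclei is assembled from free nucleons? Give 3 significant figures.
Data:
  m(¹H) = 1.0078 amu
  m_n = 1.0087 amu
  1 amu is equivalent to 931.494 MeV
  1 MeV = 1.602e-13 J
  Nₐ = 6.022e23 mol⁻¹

1.58e+11 kJ/mol

With 82 protons and 126 neutrons (A = 208):
Σm = 82·m(¹H) + 126·m_n = 82.6396 + 127.0962 = 209.7358 amu
The mass defect is 209.7358 − 207.97665 = 1.75915 amu.
Binding energy = Δm·c² = 1.75915 × 931.494 MeV/amu = 1638.64 MeV
Per nucleus in joules: 1638.64 MeV × 1.602e-13 J/MeV = 2.6251e-10 J
Per mole: 2.6251e-10 J × 6.022e23 mol⁻¹ = 1.5808e+14 J/mol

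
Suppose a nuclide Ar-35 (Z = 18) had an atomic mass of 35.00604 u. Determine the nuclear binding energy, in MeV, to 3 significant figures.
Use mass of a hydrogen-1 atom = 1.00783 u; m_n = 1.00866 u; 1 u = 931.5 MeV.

263 MeV

Z = 18, so N = A − Z = 35 − 18 = 17.
Total constituent mass: 18 × 1.00783 + 17 × 1.00866 = 35.28816 u
The mass defect is 35.28816 − 35.00604 = 0.28212 u.
Binding energy = Δm·c² = 0.28212 × 931.5 MeV/u = 262.795 MeV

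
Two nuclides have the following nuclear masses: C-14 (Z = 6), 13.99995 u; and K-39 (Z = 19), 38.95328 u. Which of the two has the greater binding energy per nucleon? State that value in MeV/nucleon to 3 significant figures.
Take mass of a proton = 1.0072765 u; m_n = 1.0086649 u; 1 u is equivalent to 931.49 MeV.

K-39; 8.56 MeV/nucleon

C-14: Σm = 6(1.0072765) + 8(1.0086649) = 14.1129782 u; Δm = 0.1130282 u; E_B = 105.28 MeV; E_B/A = 7.520 MeV
K-39: Σm = 19(1.0072765) + 20(1.0086649) = 39.3115515 u; Δm = 0.3582715 u; E_B = 333.73 MeV; E_B/A = 8.557 MeV
K-39 has the higher binding energy per nucleon, so it is the more tightly bound nucleus.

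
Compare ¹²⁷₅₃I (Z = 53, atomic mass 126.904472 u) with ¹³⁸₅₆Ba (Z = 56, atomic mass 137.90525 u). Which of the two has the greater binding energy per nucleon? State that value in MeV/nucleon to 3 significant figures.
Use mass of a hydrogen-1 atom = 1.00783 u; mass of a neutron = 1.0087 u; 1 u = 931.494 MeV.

¹²⁷₅₃I; 8.47 MeV/nucleon

¹²⁷₅₃I: Σm = 53(1.00783) + 74(1.0087) = 128.05879 u; Δm = 1.154318 u; E_B = 1075.2 MeV; E_B/A = 8.466 MeV
¹³⁸₅₆Ba: Σm = 56(1.00783) + 82(1.0087) = 139.15188 u; Δm = 1.24663 u; E_B = 1161.23 MeV; E_B/A = 8.4147 MeV
¹²⁷₅₃I has the higher binding energy per nucleon, so it is the more tightly bound nucleus.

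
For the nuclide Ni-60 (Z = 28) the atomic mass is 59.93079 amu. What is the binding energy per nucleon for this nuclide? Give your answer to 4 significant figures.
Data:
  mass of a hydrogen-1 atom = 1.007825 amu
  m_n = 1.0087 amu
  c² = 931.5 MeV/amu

8.798 MeV/nucleon

With 28 protons and 32 neutrons (A = 60):
Σm = 28·m(¹H) + 32·m_n = 28.219100 + 32.2784 = 60.497500 amu
Mass defect Δm = 60.497500 − 59.93079 = 0.566710 amu
E_B = 0.566710 × 931.5 = 527.890 MeV
BE/A = 527.890 MeV / 60 = 8.798 MeV/nucleon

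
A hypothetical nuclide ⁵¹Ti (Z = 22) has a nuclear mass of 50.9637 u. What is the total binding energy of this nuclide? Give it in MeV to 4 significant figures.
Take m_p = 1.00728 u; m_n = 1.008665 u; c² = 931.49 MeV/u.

417.1 MeV

Z = 22, so N = A − Z = 51 − 22 = 29.
Mass of separated nucleons = 22(1.00728) + 29(1.008665) = 22.16016 + 29.251285 = 51.411445 u
Mass defect Δm = 51.411445 − 50.9637 = 0.447745 u
E_B = 0.447745 × 931.49 = 417.070 MeV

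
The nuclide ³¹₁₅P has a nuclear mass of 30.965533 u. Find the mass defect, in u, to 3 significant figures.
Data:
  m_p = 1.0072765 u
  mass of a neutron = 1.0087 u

0.283 u

Total constituent mass: 15 × 1.0072765 + 16 × 1.0087 = 31.2483475 u
Δm = 31.2483475 − 30.965533 = 0.2828145 u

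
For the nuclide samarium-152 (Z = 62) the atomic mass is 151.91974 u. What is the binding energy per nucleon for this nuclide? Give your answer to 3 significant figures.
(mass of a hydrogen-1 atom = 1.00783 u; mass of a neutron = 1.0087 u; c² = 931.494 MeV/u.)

8.27 MeV/nucleon

Σm = 62·m(¹H) + 90·m_n = 62.48546 + 90.7830 = 153.26846 u
The mass defect is 153.26846 − 151.91974 = 1.34872 u.
Binding energy = Δm·c² = 1.34872 × 931.494 MeV/u = 1256.32 MeV
Per nucleon: 1256.32 / 152 = 8.265 MeV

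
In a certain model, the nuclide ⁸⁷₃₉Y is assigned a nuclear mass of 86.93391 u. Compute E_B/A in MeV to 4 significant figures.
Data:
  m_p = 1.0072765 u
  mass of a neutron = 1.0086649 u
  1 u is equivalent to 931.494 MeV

8.199 MeV/nucleon

Z = 39, so N = A − Z = 87 − 39 = 48.
Mass of separated nucleons = 39(1.0072765) + 48(1.0086649) = 39.2837835 + 48.4159152 = 87.6996987 u
Δm = 87.6996987 − 86.93391 = 0.7657887 u
Binding energy = Δm·c² = 0.7657887 × 931.494 MeV/u = 713.328 MeV
Dividing by A = 87 gives 8.199 MeV per nucleon.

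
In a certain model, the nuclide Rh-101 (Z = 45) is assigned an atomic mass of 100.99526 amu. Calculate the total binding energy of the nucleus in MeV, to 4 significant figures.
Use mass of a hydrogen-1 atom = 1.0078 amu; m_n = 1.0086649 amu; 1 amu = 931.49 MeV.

783.4 MeV

Total constituent mass: 45 × 1.0078 + 56 × 1.0086649 = 101.8362344 amu
Mass defect Δm = 101.8362344 − 100.99526 = 0.8409744 amu
Binding energy = Δm·c² = 0.8409744 × 931.49 MeV/amu = 783.359 MeV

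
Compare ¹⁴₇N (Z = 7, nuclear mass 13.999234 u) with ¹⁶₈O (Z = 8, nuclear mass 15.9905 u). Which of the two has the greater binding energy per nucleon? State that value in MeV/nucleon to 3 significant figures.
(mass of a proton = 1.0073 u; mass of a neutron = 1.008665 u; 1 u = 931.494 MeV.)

¹⁴₇N: Σm = 7(1.0073) + 7(1.008665) = 14.111755 u; Δm = 0.112521 u; E_B = 104.813 MeV; E_B/A = 7.487 MeV
¹⁶₈O: Σm = 8(1.0073) + 8(1.008665) = 16.127720 u; Δm = 0.137220 u; E_B = 127.82 MeV; E_B/A = 7.989 MeV
¹⁶₈O has the higher binding energy per nucleon, so it is the more tightly bound nucleus.

¹⁶₈O; 7.99 MeV/nucleon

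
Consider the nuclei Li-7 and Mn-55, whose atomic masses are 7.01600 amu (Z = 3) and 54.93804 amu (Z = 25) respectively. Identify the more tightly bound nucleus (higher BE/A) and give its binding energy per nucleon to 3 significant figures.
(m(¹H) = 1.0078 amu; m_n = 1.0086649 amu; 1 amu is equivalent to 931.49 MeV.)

Mn-55; 8.75 MeV/nucleon

Li-7: Σm = 3(1.0078) + 4(1.0086649) = 7.0580596 amu; Δm = 0.0420596 amu; E_B = 39.178 MeV; E_B/A = 5.597 MeV
Mn-55: Σm = 25(1.0078) + 30(1.0086649) = 55.4549470 amu; Δm = 0.5169070 amu; E_B = 481.49 MeV; E_B/A = 8.754 MeV
Mn-55 has the higher binding energy per nucleon, so it is the more tightly bound nucleus.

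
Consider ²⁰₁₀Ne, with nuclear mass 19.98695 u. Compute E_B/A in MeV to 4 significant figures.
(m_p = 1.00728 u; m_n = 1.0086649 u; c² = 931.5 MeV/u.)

Σm = 10·m_p + 10·m_n = 10.07280 + 10.0866490 = 20.1594490 u
The mass defect is 20.1594490 − 19.98695 = 0.1724990 u.
E_B = 0.1724990 × 931.5 = 160.683 MeV
BE/A = 160.683 MeV / 20 = 8.034 MeV/nucleon

8.034 MeV/nucleon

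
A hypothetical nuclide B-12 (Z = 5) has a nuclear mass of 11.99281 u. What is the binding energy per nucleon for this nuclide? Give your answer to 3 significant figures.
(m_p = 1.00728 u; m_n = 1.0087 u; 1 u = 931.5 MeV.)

8.11 MeV/nucleon

Z = 5, so N = A − Z = 12 − 5 = 7.
Mass of separated nucleons = 5(1.00728) + 7(1.0087) = 5.03640 + 7.0609 = 12.09730 u
Mass defect Δm = 12.09730 − 11.99281 = 0.10449 u
Converting to energy: 0.10449 u × 931.5 MeV/u = 97.3324 MeV
Per nucleon: 97.3324 / 12 = 8.111 MeV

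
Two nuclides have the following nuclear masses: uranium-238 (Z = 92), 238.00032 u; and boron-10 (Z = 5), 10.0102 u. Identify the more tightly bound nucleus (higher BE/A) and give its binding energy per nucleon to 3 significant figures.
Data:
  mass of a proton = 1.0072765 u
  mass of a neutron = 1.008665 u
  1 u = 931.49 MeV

uranium-238; 7.57 MeV/nucleon

uranium-238: Σm = 92(1.0072765) + 146(1.008665) = 239.9345280 u; Δm = 1.9342080 u; E_B = 1801.7 MeV; E_B/A = 7.570 MeV
boron-10: Σm = 5(1.0072765) + 5(1.008665) = 10.0797075 u; Δm = 0.0695075 u; E_B = 64.746 MeV; E_B/A = 6.4746 MeV
uranium-238 has the higher binding energy per nucleon, so it is the more tightly bound nucleus.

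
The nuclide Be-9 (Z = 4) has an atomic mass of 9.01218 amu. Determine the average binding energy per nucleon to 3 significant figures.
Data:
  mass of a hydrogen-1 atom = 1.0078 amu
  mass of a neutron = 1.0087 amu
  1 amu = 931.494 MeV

6.47 MeV/nucleon

Σm = 4·m(¹H) + 5·m_n = 4.0312 + 5.0435 = 9.0747 amu
Mass defect Δm = 9.0747 − 9.01218 = 0.06252 amu
Converting to energy: 0.06252 amu × 931.494 MeV/amu = 58.2370 MeV
BE/A = 58.2370 MeV / 9 = 6.471 MeV/nucleon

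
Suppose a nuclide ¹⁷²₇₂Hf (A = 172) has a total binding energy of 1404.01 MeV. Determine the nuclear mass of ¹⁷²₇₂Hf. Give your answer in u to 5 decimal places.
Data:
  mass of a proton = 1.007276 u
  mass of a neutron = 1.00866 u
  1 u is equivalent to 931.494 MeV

Mass defect = 1404.01 MeV / (931.494 MeV/u) = 1.5072668 u
Constituent mass = 72(1.007276) + 100(1.00866) = 173.389872 u
Nuclear mass = 173.389872 − 1.5072668 = 171.8826052 u ≈ 171.88261 u (to 5 decimal places)

171.88261 u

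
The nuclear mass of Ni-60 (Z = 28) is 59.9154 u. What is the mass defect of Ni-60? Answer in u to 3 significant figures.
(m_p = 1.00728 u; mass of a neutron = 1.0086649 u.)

0.566 u

Total constituent mass: 28 × 1.00728 + 32 × 1.0086649 = 60.4811168 u
The mass defect is 60.4811168 − 59.9154 = 0.5657168 u.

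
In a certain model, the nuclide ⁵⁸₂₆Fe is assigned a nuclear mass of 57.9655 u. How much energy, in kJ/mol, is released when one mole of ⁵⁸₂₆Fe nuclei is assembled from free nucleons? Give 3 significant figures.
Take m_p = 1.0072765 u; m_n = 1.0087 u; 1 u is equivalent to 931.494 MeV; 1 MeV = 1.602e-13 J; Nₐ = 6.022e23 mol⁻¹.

Z = 26, so N = A − Z = 58 − 26 = 32.
Σm = 26·m_p + 32·m_n = 26.1891890 + 32.2784 = 58.4675890 u
The mass defect is 58.4675890 − 57.9655 = 0.5020890 u.
Converting to energy: 0.5020890 u × 931.494 MeV/u = 467.693 MeV
Per nucleus in joules: 467.693 MeV × 1.602e-13 J/MeV = 7.4924e-11 J
Per mole: 7.4924e-11 J × 6.022e23 mol⁻¹ = 4.5119e+13 J/mol

4.51e+10 kJ/mol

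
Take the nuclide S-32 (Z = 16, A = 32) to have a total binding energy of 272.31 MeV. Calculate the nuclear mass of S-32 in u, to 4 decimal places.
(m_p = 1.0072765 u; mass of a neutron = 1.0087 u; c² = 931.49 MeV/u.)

31.9633 u

Mass defect = 272.31 MeV / (931.49 MeV/u) = 0.292338 u
Constituent mass = 16(1.0072765) + 16(1.0087) = 32.2556240 u
Nuclear mass = 32.2556240 − 0.292338 = 31.9632860 u ≈ 31.9633 u (to 4 decimal places)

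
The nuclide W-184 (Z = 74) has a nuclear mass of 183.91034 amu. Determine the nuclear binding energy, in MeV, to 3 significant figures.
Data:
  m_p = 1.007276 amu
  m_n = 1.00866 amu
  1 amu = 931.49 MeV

Z = 74, so N = A − Z = 184 − 74 = 110.
Mass of separated nucleons = 74(1.007276) + 110(1.00866) = 74.538424 + 110.95260 = 185.491024 amu
Mass defect Δm = 185.491024 − 183.91034 = 1.580684 amu
Binding energy = Δm·c² = 1.580684 × 931.49 MeV/amu = 1472.39 MeV

1470 MeV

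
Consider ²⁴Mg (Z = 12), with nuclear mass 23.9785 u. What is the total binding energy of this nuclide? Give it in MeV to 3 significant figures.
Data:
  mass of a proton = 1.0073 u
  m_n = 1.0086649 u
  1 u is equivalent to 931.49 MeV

With 12 protons and 12 neutrons (A = 24):
Σm = 12·m_p + 12·m_n = 12.0876 + 12.1039788 = 24.1915788 u
The mass defect is 24.1915788 − 23.9785 = 0.2130788 u.
Converting to energy: 0.2130788 u × 931.49 MeV/u = 198.481 MeV

198 MeV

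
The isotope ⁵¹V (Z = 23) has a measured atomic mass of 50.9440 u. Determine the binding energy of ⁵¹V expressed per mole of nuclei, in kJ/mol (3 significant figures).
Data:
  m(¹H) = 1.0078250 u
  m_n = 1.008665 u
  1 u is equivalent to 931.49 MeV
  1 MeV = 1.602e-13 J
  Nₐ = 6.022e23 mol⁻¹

Mass of separated nucleons = 23(1.0078250) + 28(1.008665) = 23.1799750 + 28.242620 = 51.4225950 u
Mass defect Δm = 51.4225950 − 50.9440 = 0.4785950 u
Binding energy = Δm·c² = 0.4785950 × 931.49 MeV/u = 445.806 MeV
Per nucleus in joules: 445.806 MeV × 1.602e-13 J/MeV = 7.1418e-11 J
Per mole: 7.1418e-11 J × 6.022e23 mol⁻¹ = 4.3008e+13 J/mol

4.30e+10 kJ/mol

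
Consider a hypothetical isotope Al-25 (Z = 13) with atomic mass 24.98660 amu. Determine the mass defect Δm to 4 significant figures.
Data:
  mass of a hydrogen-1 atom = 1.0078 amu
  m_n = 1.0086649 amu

0.2188 amu

Σm = 13·m(¹H) + 12·m_n = 13.1014 + 12.1039788 = 25.2053788 amu
Δm = 25.2053788 − 24.98660 = 0.2187788 amu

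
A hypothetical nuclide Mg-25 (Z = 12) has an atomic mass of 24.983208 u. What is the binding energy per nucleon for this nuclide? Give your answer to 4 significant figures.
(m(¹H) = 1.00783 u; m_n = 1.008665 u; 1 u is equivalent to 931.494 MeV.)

Total constituent mass: 12 × 1.00783 + 13 × 1.008665 = 25.206605 u
Mass defect Δm = 25.206605 − 24.983208 = 0.223397 u
E_B = 0.223397 × 931.494 = 208.093 MeV
BE/A = 208.093 MeV / 25 = 8.324 MeV/nucleon

8.324 MeV/nucleon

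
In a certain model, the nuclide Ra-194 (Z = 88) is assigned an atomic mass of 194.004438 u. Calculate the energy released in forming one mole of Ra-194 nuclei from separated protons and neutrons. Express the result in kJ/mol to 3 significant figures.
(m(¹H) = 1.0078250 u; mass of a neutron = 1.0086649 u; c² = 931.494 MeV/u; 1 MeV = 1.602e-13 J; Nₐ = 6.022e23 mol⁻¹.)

With 88 protons and 106 neutrons (A = 194):
Σm = 88·m(¹H) + 106·m_n = 88.6886000 + 106.9184794 = 195.6070794 u
Δm = 195.6070794 − 194.004438 = 1.6026414 u
Converting to energy: 1.6026414 u × 931.494 MeV/u = 1492.85 MeV
Per nucleus in joules: 1492.85 MeV × 1.602e-13 J/MeV = 2.3915e-10 J
Per mole: 2.3915e-10 J × 6.022e23 mol⁻¹ = 1.4402e+14 J/mol

1.44e+11 kJ/mol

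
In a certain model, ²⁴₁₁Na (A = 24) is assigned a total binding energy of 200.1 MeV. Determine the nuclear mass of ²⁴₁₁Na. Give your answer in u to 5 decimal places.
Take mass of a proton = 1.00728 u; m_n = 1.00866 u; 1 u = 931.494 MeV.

Mass defect = 200.1 MeV / (931.494 MeV/u) = 0.2148162 u
Constituent mass = 11(1.00728) + 13(1.00866) = 24.19266 u
Nuclear mass = 24.19266 − 0.2148162 = 23.9778438 u ≈ 23.97784 u (to 5 decimal places)

23.97784 u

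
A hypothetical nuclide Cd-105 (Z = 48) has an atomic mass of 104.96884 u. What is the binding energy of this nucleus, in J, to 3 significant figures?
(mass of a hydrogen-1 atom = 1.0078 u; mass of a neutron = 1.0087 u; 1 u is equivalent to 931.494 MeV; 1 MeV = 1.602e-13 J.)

1.35e-10 J

Z = 48, so N = A − Z = 105 − 48 = 57.
Mass of separated nucleons = 48(1.0078) + 57(1.0087) = 48.3744 + 57.4959 = 105.8703 u
Δm = 105.8703 − 104.96884 = 0.90146 u
Binding energy = Δm·c² = 0.90146 × 931.494 MeV/u = 839.705 MeV
In joules: 839.705 MeV × 1.602e-13 J/MeV = 1.3452e-10 J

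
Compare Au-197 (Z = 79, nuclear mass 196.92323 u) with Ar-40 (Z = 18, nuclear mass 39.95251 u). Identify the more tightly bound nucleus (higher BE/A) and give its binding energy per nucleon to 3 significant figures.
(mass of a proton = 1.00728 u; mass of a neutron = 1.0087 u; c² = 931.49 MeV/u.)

Ar-40; 8.61 MeV/nucleon

Au-197: Σm = 79(1.00728) + 118(1.0087) = 198.60172 u; Δm = 1.67849 u; E_B = 1563.5 MeV; E_B/A = 7.937 MeV
Ar-40: Σm = 18(1.00728) + 22(1.0087) = 40.32244 u; Δm = 0.36993 u; E_B = 344.586 MeV; E_B/A = 8.6147 MeV
Ar-40 has the higher binding energy per nucleon, so it is the more tightly bound nucleus.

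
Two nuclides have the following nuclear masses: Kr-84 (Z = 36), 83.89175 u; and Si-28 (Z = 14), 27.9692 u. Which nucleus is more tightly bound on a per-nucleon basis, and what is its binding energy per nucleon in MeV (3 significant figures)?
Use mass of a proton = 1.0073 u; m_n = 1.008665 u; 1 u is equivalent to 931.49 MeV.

Kr-84; 8.73 MeV/nucleon

Kr-84: Σm = 36(1.0073) + 48(1.008665) = 84.678720 u; Δm = 0.786970 u; E_B = 733.05 MeV; E_B/A = 8.727 MeV
Si-28: Σm = 14(1.0073) + 14(1.008665) = 28.223510 u; Δm = 0.254310 u; E_B = 236.89 MeV; E_B/A = 8.460 MeV
Kr-84 has the higher binding energy per nucleon, so it is the more tightly bound nucleus.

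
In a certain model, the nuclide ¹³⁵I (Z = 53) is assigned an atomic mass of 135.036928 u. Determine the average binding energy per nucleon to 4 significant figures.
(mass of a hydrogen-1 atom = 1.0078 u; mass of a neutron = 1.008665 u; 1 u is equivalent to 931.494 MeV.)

7.500 MeV/nucleon

The nucleus contains 53 protons and 135 − 53 = 82 neutrons.
Total constituent mass: 53 × 1.0078 + 82 × 1.008665 = 136.123930 u
Δm = 136.123930 − 135.036928 = 1.087002 u
E_B = 1.087002 × 931.494 = 1012.54 MeV
Per nucleon: 1012.54 / 135 = 7.500 MeV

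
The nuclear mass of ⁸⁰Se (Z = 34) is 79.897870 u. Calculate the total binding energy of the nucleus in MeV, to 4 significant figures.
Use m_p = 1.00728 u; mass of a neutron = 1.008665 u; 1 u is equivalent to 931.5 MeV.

697.0 MeV

With 34 protons and 46 neutrons (A = 80):
Total constituent mass: 34 × 1.00728 + 46 × 1.008665 = 80.646110 u
Mass defect Δm = 80.646110 − 79.897870 = 0.748240 u
Converting to energy: 0.748240 u × 931.5 MeV/u = 696.986 MeV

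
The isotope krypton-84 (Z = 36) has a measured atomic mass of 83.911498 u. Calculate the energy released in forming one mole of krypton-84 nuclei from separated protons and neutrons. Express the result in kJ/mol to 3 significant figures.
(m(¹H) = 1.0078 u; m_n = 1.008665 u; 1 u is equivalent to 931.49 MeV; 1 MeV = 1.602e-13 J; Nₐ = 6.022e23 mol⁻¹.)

7.06e+10 kJ/mol

With 36 protons and 48 neutrons (A = 84):
Total constituent mass: 36 × 1.0078 + 48 × 1.008665 = 84.696720 u
Mass defect Δm = 84.696720 − 83.911498 = 0.785222 u
E_B = 0.785222 × 931.49 = 731.426 MeV
Per nucleus in joules: 731.426 MeV × 1.602e-13 J/MeV = 1.1717e-10 J
Per mole: 1.1717e-10 J × 6.022e23 mol⁻¹ = 7.0560e+13 J/mol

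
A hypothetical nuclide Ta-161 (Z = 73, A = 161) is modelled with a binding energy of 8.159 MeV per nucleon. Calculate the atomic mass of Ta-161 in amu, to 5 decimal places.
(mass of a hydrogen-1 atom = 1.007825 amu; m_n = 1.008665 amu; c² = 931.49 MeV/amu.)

Total binding energy = 161 × 8.159 = 1313.599 MeV
Mass defect = 1313.599 MeV / (931.49 MeV/amu) = 1.4102127 amu
Constituent mass = 73(1.007825) + 88(1.008665) = 162.333745 amu
Atomic mass = 162.333745 − 1.4102127 = 160.9235323 amu ≈ 160.92353 amu (to 5 decimal places)

160.92353 amu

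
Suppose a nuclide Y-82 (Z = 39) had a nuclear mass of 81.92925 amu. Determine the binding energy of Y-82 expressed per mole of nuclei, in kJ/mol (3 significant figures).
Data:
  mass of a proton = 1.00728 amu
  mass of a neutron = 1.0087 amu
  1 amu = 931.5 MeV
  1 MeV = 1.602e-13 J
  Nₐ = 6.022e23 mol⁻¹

The nucleus contains 39 protons and 82 − 39 = 43 neutrons.
Σm = 39·m_p + 43·m_n = 39.28392 + 43.3741 = 82.65802 amu
The mass defect is 82.65802 − 81.92925 = 0.72877 amu.
E_B = 0.72877 × 931.5 = 678.849 MeV
Per nucleus in joules: 678.849 MeV × 1.602e-13 J/MeV = 1.0875e-10 J
Per mole: 1.0875e-10 J × 6.022e23 mol⁻¹ = 6.5489e+13 J/mol

6.55e+10 kJ/mol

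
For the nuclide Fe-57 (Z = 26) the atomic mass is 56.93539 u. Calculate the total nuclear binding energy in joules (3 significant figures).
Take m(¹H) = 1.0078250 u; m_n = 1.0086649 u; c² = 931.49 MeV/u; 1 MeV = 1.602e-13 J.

8.01e-11 J

Σm = 26·m(¹H) + 31·m_n = 26.2034500 + 31.2686119 = 57.4720619 u
The mass defect is 57.4720619 − 56.93539 = 0.5366719 u.
Converting to energy: 0.5366719 u × 931.49 MeV/u = 499.905 MeV
In joules: 499.905 MeV × 1.602e-13 J/MeV = 8.0085e-11 J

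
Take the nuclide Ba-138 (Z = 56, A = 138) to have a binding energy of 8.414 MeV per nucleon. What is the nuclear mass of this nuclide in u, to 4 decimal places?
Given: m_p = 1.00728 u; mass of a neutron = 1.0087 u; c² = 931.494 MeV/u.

Total binding energy = 138 × 8.414 = 1161.132 MeV
Mass defect = 1161.132 MeV / (931.494 MeV/u) = 1.246527 u
Constituent mass = 56(1.00728) + 82(1.0087) = 139.12108 u
Nuclear mass = 139.12108 − 1.246527 = 137.874553 u ≈ 137.8746 u (to 4 decimal places)

137.8746 u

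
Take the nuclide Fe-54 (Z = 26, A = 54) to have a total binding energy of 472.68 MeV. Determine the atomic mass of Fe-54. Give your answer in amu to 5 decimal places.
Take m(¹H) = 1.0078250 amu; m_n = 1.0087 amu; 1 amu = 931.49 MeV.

Mass defect = 472.68 MeV / (931.49 MeV/amu) = 0.5074451 amu
Constituent mass = 26(1.0078250) + 28(1.0087) = 54.4470500 amu
Atomic mass = 54.4470500 − 0.5074451 = 53.9396049 amu ≈ 53.93960 amu (to 5 decimal places)

53.93960 amu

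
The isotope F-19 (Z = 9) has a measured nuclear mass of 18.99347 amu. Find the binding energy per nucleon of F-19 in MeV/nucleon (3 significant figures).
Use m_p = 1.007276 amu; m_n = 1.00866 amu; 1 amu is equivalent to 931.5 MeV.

With 9 protons and 10 neutrons (A = 19):
Mass of separated nucleons = 9(1.007276) + 10(1.00866) = 9.065484 + 10.08660 = 19.152084 amu
The mass defect is 19.152084 − 18.99347 = 0.158614 amu.
Converting to energy: 0.158614 amu × 931.5 MeV/amu = 147.749 MeV
Dividing by A = 19 gives 7.776 MeV per nucleon.

7.78 MeV/nucleon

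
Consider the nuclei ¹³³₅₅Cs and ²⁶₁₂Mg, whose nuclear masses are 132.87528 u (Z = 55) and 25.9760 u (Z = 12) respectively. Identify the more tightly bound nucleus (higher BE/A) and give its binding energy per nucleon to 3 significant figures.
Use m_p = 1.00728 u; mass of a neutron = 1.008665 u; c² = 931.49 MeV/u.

¹³³₅₅Cs; 8.41 MeV/nucleon

¹³³₅₅Cs: Σm = 55(1.00728) + 78(1.008665) = 134.076270 u; Δm = 1.200990 u; E_B = 1118.7 MeV; E_B/A = 8.411 MeV
²⁶₁₂Mg: Σm = 12(1.00728) + 14(1.008665) = 26.208670 u; Δm = 0.232670 u; E_B = 216.73 MeV; E_B/A = 8.336 MeV
¹³³₅₅Cs has the higher binding energy per nucleon, so it is the more tightly bound nucleus.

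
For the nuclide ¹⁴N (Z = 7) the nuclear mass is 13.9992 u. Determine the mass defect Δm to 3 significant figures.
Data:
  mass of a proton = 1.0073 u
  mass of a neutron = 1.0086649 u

0.113 u

Total constituent mass: 7 × 1.0073 + 7 × 1.0086649 = 14.1117543 u
The mass defect is 14.1117543 − 13.9992 = 0.1125543 u.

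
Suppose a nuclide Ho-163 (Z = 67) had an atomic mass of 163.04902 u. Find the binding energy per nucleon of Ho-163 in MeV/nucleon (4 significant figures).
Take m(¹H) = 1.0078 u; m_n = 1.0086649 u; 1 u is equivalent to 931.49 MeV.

Mass of separated nucleons = 67(1.0078) + 96(1.0086649) = 67.5226 + 96.8318304 = 164.3544304 u
Mass defect Δm = 164.3544304 − 163.04902 = 1.3054104 u
E_B = 1.3054104 × 931.49 = 1215.98 MeV
Dividing by A = 163 gives 7.460 MeV per nucleon.

7.460 MeV/nucleon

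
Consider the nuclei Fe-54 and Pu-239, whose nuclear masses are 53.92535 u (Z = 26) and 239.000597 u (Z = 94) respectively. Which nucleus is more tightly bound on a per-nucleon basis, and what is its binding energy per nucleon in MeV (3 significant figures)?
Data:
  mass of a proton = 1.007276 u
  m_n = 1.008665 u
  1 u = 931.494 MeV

Fe-54; 8.74 MeV/nucleon

Fe-54: Σm = 26(1.007276) + 28(1.008665) = 54.431796 u; Δm = 0.506446 u; E_B = 471.75 MeV; E_B/A = 8.736 MeV
Pu-239: Σm = 94(1.007276) + 145(1.008665) = 240.940369 u; Δm = 1.939772 u; E_B = 1806.9 MeV; E_B/A = 7.560 MeV
Fe-54 has the higher binding energy per nucleon, so it is the more tightly bound nucleus.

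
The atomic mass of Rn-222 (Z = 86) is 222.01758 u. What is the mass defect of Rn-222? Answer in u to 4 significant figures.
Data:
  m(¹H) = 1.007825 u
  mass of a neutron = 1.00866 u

With 86 protons and 136 neutrons (A = 222):
Σm = 86·m(¹H) + 136·m_n = 86.672950 + 137.17776 = 223.850710 u
Mass defect Δm = 223.850710 − 222.01758 = 1.833130 u

1.833 u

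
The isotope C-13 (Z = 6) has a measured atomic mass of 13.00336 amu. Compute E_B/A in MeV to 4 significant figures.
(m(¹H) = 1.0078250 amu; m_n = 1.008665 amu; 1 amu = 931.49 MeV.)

With 6 protons and 7 neutrons (A = 13):
Total constituent mass: 6 × 1.0078250 + 7 × 1.008665 = 13.1076050 amu
Mass defect Δm = 13.1076050 − 13.00336 = 0.1042450 amu
E_B = 0.1042450 × 931.49 = 97.1032 MeV
BE/A = 97.1032 MeV / 13 = 7.469 MeV/nucleon

7.469 MeV/nucleon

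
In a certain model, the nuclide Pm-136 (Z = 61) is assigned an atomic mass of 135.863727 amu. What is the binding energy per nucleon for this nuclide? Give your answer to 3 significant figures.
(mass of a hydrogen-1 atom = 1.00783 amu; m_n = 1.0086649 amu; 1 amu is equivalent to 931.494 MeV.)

Mass of separated nucleons = 61(1.00783) + 75(1.0086649) = 61.47763 + 75.6498675 = 137.1274975 amu
Δm = 137.1274975 − 135.863727 = 1.2637705 amu
Converting to energy: 1.2637705 amu × 931.494 MeV/amu = 1177.19 MeV
Per nucleon: 1177.19 / 136 = 8.656 MeV

8.66 MeV/nucleon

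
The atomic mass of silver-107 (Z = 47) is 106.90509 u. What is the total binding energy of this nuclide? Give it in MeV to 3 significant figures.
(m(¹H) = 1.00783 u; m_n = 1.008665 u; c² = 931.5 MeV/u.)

With 47 protons and 60 neutrons (A = 107):
Total constituent mass: 47 × 1.00783 + 60 × 1.008665 = 107.887910 u
Mass defect Δm = 107.887910 − 106.90509 = 0.982820 u
Converting to energy: 0.982820 u × 931.5 MeV/u = 915.497 MeV

915 MeV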